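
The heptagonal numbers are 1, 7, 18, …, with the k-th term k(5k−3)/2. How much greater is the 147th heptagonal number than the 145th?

147·(5·147 − 3)/2 = 53802 and 145·(5·145 − 3)/2 = 52345.
Difference: 53802 − 52345 = 1457.

1457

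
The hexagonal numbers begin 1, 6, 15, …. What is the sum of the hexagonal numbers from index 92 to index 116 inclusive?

Σ i(2i−1) = 2Σi² − Σi over i = 92..116.
Σi = 6786 − 4186 = 2600 and Σi² = 527046 − 255346 = 271700.
2·271700 − 1·2600 = 540800.

540800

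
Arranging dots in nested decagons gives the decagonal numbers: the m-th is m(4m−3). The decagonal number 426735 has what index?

327

Set n(4n−3) = 426735, giving 4n² − 3n − 426735 = 0.
The discriminant is 9 + 16·426735 = 6827769, and √6827769 = 2613.
So n = (3 + 2613) / 8 = 2616/8 = 327.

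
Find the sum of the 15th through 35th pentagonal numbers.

20580

Σ i(3i−1)/2 = (3Σi² − Σi) / 2 over i = 15..35.
Σi = 630 − 105 = 525 and Σi² = 14910 − 1015 = 13895.
(3·13895 − 1·525) / 2 = 41160/2 = 20580.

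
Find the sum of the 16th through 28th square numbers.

6474

Σ_{i=16}^{28} i² = 7714 − 1240 = 6474.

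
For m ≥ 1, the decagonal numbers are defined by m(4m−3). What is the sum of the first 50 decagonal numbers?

167875

Σ i(4i−3) = 4Σi² − 3Σi over i = 1..50.
Σi = 1275 and Σi² = 42925.
4·42925 − 3·1275 = 167875.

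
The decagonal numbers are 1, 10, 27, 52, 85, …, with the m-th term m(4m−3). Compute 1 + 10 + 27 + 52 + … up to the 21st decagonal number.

Σ i(4i−3) = 4Σi² − 3Σi over i = 1..21.
Σi = 231 and Σi² = 3311.
4·3311 − 3·231 = 12551.

12551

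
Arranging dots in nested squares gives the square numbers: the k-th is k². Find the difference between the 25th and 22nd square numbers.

141

25² = 625 and 22² = 484.
Difference: 625 − 484 = 141.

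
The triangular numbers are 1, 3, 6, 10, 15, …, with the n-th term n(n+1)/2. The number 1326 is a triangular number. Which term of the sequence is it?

51

Set n(n+1)/2 = 1326, giving n² + n − 2652 = 0.
So n = (-1 + 103) / 2 = 102/2 = 51.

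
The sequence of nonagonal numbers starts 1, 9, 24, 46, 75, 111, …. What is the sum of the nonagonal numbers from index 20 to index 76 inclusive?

506806

Σ i(7i−5)/2 = (7Σi² − 5Σi) / 2 over i = 20..76.
Σi = 2926 − 190 = 2736 and Σi² = 149226 − 2470 = 146756.
(7·146756 − 5·2736) / 2 = 1013612/2 = 506806.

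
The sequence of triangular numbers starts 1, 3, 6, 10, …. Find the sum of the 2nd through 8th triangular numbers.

119

Σ i(i+1)/2 = (Σi² + Σi) / 2 over i = 2..8.
Σi = 36 − 1 = 35 and Σi² = 204 − 1 = 203.
(1·203 + 1·35) / 2 = 238/2 = 119.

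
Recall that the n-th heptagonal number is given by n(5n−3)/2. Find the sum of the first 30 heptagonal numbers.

Σ i(5i−3)/2 = (5Σi² − 3Σi) / 2 over i = 1..30.
Σi = 465 and Σi² = 9455.
(5·9455 − 3·465) / 2 = 45880/2 = 22940.

22940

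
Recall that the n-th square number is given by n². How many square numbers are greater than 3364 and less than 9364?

The n-th square number is n².
Smallest index with value > 3364: n = 59 (giving 3481).
Largest index with value < 9364: n = 96 (giving 9216).
Indices 59 through 96: 38 terms.

38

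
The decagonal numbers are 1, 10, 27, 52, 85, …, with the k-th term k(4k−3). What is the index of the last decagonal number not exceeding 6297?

Solve n(4n−3) ≤ 6297 for integer n.
n = 40 gives 6280 ≤ 6297, while n = 41 gives 6601 > 6297; so the answer is index 40.

40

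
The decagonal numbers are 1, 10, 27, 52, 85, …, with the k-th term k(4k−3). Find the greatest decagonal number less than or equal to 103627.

Solve n(4n−3) ≤ 103627 for integer n.
n = 161 gives 103201 ≤ 103627, while n = 162 gives 104490 > 103627; so the answer is 103201.

103201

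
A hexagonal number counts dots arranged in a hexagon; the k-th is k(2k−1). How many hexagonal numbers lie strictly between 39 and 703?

14

The n-th hexagonal number is n(2n−1).
Smallest index with value > 39: n = 5 (giving 45).
Largest index with value < 703: n = 18 (giving 630).
Indices 5 through 18: 14 terms.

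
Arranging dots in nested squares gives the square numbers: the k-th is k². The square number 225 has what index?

We need n² = 225, so n = √225 = 15.
Check: 15² = 225. ✓

15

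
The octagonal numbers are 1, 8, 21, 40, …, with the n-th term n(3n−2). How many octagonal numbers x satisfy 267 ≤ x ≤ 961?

The n-th octagonal number is n(3n−2).
Smallest index with value ≥ 267: n = 10 (giving 280).
Largest index with value ≤ 961: n = 18 (giving 936).
Indices 10 through 18: 9 terms.

9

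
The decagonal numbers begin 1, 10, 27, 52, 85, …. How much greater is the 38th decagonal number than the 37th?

Consecutive decagonal numbers differ by 8n − 7: here 8·38 − 7 = 297.

297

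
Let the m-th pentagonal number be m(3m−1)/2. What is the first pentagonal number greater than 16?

Solve n(3n−1)/2 > 16 for integer n.
The largest n with value ≤ 16 is 3 (since 12 ≤ 16 < 22), so the first above is n = 4, value 22.

22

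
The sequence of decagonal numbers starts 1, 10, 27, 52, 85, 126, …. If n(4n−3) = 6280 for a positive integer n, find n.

Set n(4n−3) = 6280, giving 4n² − 3n − 6280 = 0.
The discriminant is 9 + 16·6280 = 100489, and √100489 = 317.
So n = (3 + 317) / 8 = 320/8 = 40.

40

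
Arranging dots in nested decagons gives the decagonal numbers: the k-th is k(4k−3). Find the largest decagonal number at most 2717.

Solve n(4n−3) ≤ 2717 for integer n.
n = 26 gives 2626 ≤ 2717, while n = 27 gives 2835 > 2717; so the answer is 2626.

2626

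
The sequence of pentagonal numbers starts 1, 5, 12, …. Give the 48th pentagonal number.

3432

The 48th pentagonal number is n(3n−1)/2 with n = 48.
48·(3·48 − 1)/2 = 48·143/2 = 3432.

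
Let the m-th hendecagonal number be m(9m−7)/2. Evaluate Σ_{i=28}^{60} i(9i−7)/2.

Σ i(9i−7)/2 = (9Σi² − 7Σi) / 2 over i = 28..60.
Σi = 1830 − 378 = 1452 and Σi² = 73810 − 6930 = 66880.
(9·66880 − 7·1452) / 2 = 591756/2 = 295878.

295878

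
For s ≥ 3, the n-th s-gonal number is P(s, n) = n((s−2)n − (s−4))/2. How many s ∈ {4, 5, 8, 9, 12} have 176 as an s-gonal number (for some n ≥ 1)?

2

s = 4: P(4, 13) = 169 and P(4, 14) = 196; 176 is not s-gonal.
s = 5: P(5, 11) = 176. ✓
s = 8: P(8, 8) = 176. ✓
s = 9: P(9, 7) = 154 and P(9, 8) = 204; 176 is not s-gonal.
s = 12: P(12, 6) = 156 and P(12, 7) = 217; 176 is not s-gonal.
Hits: s ∈ {5, 8} → 2.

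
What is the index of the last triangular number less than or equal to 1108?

Solve n(n+1)/2 ≤ 1108 for integer n.
n = 46 gives 1081 ≤ 1108, while n = 47 gives 1128 > 1108; so the answer is index 46.

46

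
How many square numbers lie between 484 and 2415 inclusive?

The n-th square number is n².
Smallest index with value ≥ 484: n = 22 (giving 484).
Largest index with value ≤ 2415: n = 49 (giving 2401).
Indices 22 through 49: 28 terms.

28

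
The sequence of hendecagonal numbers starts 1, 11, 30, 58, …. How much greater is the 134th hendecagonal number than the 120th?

134·(9·134 − 7)/2 = 80333 and 120·(9·120 − 7)/2 = 64380.
Difference: 80333 − 64380 = 15953.

15953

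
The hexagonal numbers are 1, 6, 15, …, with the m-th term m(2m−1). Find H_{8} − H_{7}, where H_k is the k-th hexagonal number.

Consecutive hexagonal numbers differ by 4n − 3: here 4·8 − 3 = 29.

29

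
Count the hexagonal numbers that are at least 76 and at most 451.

9

The n-th hexagonal number is n(2n−1).
Smallest index with value ≥ 76: n = 7 (giving 91).
Largest index with value ≤ 451: n = 15 (giving 435).
Indices 7 through 15: 9 terms.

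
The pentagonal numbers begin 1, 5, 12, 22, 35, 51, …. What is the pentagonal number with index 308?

142142

The 308th pentagonal number is n(3n−1)/2 with n = 308.
308·(3·308 − 1)/2 = 308·923/2 = 142142.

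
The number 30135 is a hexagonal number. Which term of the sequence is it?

Set n(2n−1) = 30135, giving 2n² − n − 30135 = 0.
The discriminant is 1 + 8·30135 = 241081, and √241081 = 491.
So n = (1 + 491) / 4 = 492/4 = 123.

123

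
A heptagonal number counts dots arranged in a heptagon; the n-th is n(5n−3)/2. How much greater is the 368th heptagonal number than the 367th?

1836

Consecutive heptagonal numbers differ by 5n − 4: here 5·368 − 4 = 1836.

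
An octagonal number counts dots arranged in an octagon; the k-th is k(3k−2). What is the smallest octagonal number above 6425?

6533

Solve n(3n−2) > 6425 for integer n.
The largest n with value ≤ 6425 is 46 (since 6256 ≤ 6425 < 6533), so the first above is n = 47, value 6533.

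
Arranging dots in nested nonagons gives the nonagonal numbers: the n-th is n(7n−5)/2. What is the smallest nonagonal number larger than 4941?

Solve n(7n−5)/2 > 4941 for integer n.
The largest n with value ≤ 4941 is 37 (since 4699 ≤ 4941 < 4959), so the first above is n = 38, value 4959.

4959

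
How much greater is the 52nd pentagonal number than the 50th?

52·(3·52 − 1)/2 = 4030 and 50·(3·50 − 1)/2 = 3725.
Difference: 4030 − 3725 = 305.

305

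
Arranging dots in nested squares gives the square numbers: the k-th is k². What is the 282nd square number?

The 282nd square number is n² with n = 282.
282² = 79524.

79524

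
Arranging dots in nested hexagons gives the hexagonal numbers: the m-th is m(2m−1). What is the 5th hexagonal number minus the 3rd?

30

5·(2·5 − 1) = 45 and 3·(2·3 − 1) = 15.
Difference: 45 − 15 = 30.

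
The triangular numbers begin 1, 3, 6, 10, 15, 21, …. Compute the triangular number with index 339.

57630

The 339th triangular number is n(n+1)/2 with n = 339.
339·340/2 = 115260/2 = 57630.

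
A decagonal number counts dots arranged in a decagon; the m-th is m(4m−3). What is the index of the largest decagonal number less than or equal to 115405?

170

Solve n(4n−3) ≤ 115405 for integer n.
n = 170 gives 115090 ≤ 115405, while n = 171 gives 116451 > 115405; so the answer is index 170.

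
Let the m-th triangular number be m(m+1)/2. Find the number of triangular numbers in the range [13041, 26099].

67

The n-th triangular number is n(n+1)/2.
Smallest index with value ≥ 13041: n = 161 (giving 13041).
Largest index with value ≤ 26099: n = 227 (giving 25878).
Indices 161 through 227: 67 terms.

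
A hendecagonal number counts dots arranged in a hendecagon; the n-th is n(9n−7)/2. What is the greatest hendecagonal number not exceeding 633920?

Solve n(9n−7)/2 ≤ 633920 for integer n.
n = 375 gives 631500 ≤ 633920, while n = 376 gives 634876 > 633920; so the answer is 631500.

631500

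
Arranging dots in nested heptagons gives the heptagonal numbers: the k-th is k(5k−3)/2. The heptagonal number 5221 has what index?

46

Set n(5n−3)/2 = 5221, giving 5n² − 3n − 10442 = 0.
The discriminant is 9 + 40·5221 = 208849, and √208849 = 457.
So n = (3 + 457) / 10 = 460/10 = 46.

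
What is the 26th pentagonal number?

1001

26·(3·26 − 1)/2 = 26·77/2 = 1001.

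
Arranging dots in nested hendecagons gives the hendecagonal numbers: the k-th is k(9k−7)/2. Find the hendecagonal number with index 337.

The 337th hendecagonal number is n(9n−7)/2 with n = 337.
337·(9·337 − 7)/2 = 337·3026/2 = 337·1513 = 509881.

509881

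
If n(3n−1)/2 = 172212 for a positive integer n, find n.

Set n(3n−1)/2 = 172212, giving 3n² − n − 344424 = 0.
The discriminant is 1 + 24·172212 = 4133089, and √4133089 = 2033.
So n = (1 + 2033) / 6 = 2034/6 = 339.
Check: 339·(3·339 − 1)/2 = 172212. ✓

339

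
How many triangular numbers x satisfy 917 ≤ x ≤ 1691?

15

The n-th triangular number is n(n+1)/2.
Smallest index with value ≥ 917: n = 43 (giving 946).
Largest index with value ≤ 1691: n = 57 (giving 1653).
Indices 43 through 57: 15 terms.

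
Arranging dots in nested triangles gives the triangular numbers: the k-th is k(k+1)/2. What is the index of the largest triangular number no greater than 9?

Solve n(n+1)/2 ≤ 9 for integer n.
n = 3 gives 6 ≤ 9, while n = 4 gives 10 > 9; so the answer is index 3.

3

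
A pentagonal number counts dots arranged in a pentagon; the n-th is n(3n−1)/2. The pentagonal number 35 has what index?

5

Set n(3n−1)/2 = 35, giving 3n² − n − 70 = 0.
The discriminant is 1 + 24·35 = 841, and √841 = 29.
So n = (1 + 29) / 6 = 30/6 = 5.
Check: 5·(3·5 − 1)/2 = 35. ✓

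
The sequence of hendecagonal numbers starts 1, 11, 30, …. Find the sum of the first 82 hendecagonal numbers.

830332

Σ i(9i−7)/2 = (9Σi² − 7Σi) / 2 over i = 1..82.
Σi = 3403 and Σi² = 187165.
(9·187165 − 7·3403) / 2 = 1660664/2 = 830332.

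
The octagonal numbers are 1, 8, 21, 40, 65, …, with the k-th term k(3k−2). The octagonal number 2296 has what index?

Set n(3n−2) = 2296, giving 3n² − 2n − 2296 = 0.
The discriminant is 4 + 12·2296 = 27556, and √27556 = 166.
So n = (2 + 166) / 6 = 168/6 = 28.

28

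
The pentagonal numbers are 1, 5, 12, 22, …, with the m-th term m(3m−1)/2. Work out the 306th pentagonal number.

140301

The 306th pentagonal number is n(3n−1)/2 with n = 306.
306·(3·306 − 1)/2 = 306·917/2 = 140301.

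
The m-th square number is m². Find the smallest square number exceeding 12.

16

Solve n² > 12 for integer n.
The largest n with value ≤ 12 is 3 (since 9 ≤ 12 < 16), so the first above is n = 4, value 16.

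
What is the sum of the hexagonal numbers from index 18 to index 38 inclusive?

33880

Σ i(2i−1) = 2Σi² − Σi over i = 18..38.
Σi = 741 − 153 = 588 and Σi² = 19019 − 1785 = 17234.
2·17234 − 1·588 = 33880.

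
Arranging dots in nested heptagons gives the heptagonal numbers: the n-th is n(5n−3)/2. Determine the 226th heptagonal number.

The 226th heptagonal number is n(5n−3)/2 with n = 226.
226·(5·226 − 3)/2 = 226·1127/2 = 127351.

127351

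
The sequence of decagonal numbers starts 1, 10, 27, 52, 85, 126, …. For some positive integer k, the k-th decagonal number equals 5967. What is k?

Set n(4n−3) = 5967, giving 4n² − 3n − 5967 = 0.
The discriminant is 9 + 16·5967 = 95481, and √95481 = 309.
So n = (3 + 309) / 8 = 312/8 = 39.

39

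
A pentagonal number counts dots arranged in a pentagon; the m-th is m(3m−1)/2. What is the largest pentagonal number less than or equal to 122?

Solve n(3n−1)/2 ≤ 122 for integer n.
n = 9 gives 117 ≤ 122, while n = 10 gives 145 > 122; so the answer is 117.

117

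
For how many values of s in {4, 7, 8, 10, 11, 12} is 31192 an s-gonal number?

s = 4: P(4, 176) = 30976 and P(4, 177) = 31329; 31192 is not s-gonal.
s = 7: P(7, 112) = 31192. ✓
s = 8: P(8, 102) = 31008 and P(8, 103) = 31621; 31192 is not s-gonal.
s = 10: P(10, 88) = 30712 and P(10, 89) = 31417; 31192 is not s-gonal.
s = 11: P(11, 83) = 30710 and P(11, 84) = 31458; 31192 is not s-gonal.
s = 12: P(12, 79) = 30889 and P(12, 80) = 31680; 31192 is not s-gonal.
Hits: s ∈ {7} → 1.

1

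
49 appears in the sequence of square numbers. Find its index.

We need n² = 49, so n = √49 = 7.

7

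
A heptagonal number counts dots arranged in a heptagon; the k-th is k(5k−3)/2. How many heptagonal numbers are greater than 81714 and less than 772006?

The n-th heptagonal number is n(5n−3)/2.
Smallest index with value > 81714: n = 182 (giving 82537).
Largest index with value < 772006: n = 555 (giving 769230).
Indices 182 through 555: 374 terms.

374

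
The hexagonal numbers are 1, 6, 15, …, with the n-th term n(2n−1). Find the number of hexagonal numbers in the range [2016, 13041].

50

The n-th hexagonal number is n(2n−1).
Smallest index with value ≥ 2016: n = 32 (giving 2016).
Largest index with value ≤ 13041: n = 81 (giving 13041).
Indices 32 through 81: 50 terms.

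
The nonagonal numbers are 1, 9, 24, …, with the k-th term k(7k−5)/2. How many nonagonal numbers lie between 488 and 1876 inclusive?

The n-th nonagonal number is n(7n−5)/2.
Smallest index with value ≥ 488: n = 13 (giving 559).
Largest index with value ≤ 1876: n = 23 (giving 1794).
Indices 13 through 23: 11 terms.

11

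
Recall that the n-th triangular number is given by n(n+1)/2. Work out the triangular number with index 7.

7·8/2 = 56/2 = 28.

28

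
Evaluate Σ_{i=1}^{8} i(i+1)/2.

Σ i(i+1)/2 = (Σi² + Σi) / 2 over i = 1..8.
Σi = 36 and Σi² = 204.
(1·204 + 1·36) / 2 = 240/2 = 120.

120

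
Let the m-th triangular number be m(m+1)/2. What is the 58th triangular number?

The 58th triangular number is n(n+1)/2 with n = 58.
58·59/2 = 3422/2 = 1711.

1711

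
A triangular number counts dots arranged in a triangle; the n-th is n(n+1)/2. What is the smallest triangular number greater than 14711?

14878

Solve n(n+1)/2 > 14711 for integer n.
The largest n with value ≤ 14711 is 171 (since 14706 ≤ 14711 < 14878), so the first above is n = 172, value 14878.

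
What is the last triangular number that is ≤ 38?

36

Solve n(n+1)/2 ≤ 38 for integer n.
n = 8 gives 36 ≤ 38, while n = 9 gives 45 > 38; so the answer is 36.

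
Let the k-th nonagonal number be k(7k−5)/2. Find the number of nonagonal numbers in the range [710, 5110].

24

The n-th nonagonal number is n(7n−5)/2.
Smallest index with value ≥ 710: n = 15 (giving 750).
Largest index with value ≤ 5110: n = 38 (giving 4959).
Indices 15 through 38: 24 terms.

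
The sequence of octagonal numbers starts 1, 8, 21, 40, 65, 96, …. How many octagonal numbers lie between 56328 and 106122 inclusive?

51

The n-th octagonal number is n(3n−2).
Smallest index with value ≥ 56328: n = 138 (giving 56856).
Largest index with value ≤ 106122: n = 188 (giving 105656).
Indices 138 through 188: 51 terms.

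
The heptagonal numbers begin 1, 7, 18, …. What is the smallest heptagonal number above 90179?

Solve n(5n−3)/2 > 90179 for integer n.
The largest n with value ≤ 90179 is 190 (since 89965 ≤ 90179 < 90916), so the first above is n = 191, value 90916.

90916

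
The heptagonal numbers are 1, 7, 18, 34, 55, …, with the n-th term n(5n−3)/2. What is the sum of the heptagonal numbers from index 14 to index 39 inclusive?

48269

Σ i(5i−3)/2 = (5Σi² − 3Σi) / 2 over i = 14..39.
Σi = 780 − 91 = 689 and Σi² = 20540 − 819 = 19721.
(5·19721 − 3·689) / 2 = 96538/2 = 48269.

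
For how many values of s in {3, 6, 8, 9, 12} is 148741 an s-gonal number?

1

s = 3: P(3, 544) = 148240 and P(3, 545) = 148785; 148741 is not s-gonal.
s = 6: P(6, 272) = 147696 and P(6, 273) = 148785; 148741 is not s-gonal.
s = 8: P(8, 223) = 148741. ✓
s = 9: P(9, 206) = 148011 and P(9, 207) = 149454; 148741 is not s-gonal.
s = 12: P(12, 172) = 147232 and P(12, 173) = 148953; 148741 is not s-gonal.
Hits: s ∈ {8} → 1.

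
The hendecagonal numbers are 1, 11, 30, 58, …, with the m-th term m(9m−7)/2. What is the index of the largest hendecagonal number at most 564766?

Solve n(9n−7)/2 ≤ 564766 for integer n.
n = 354 gives 562683 ≤ 564766, while n = 355 gives 565870 > 564766; so the answer is index 354.

354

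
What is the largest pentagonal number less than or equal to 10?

Solve n(3n−1)/2 ≤ 10 for integer n.
n = 2 gives 5 ≤ 10, while n = 3 gives 12 > 10; so the answer is 5.

5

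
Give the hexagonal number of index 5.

The 5th hexagonal number is n(2n−1) with n = 5.
5·(2·5 − 1) = 5·9 = 45.

45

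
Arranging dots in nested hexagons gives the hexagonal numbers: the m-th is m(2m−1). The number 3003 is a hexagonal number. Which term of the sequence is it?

Set n(2n−1) = 3003, giving 2n² − n − 3003 = 0.
The discriminant is 1 + 8·3003 = 24025, and √24025 = 155.
So n = (1 + 155) / 4 = 156/4 = 39.
Check: 39·(2·39 − 1) = 3003. ✓

39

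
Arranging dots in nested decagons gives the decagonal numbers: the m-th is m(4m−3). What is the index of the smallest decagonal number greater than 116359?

171

Solve n(4n−3) > 116359 for integer n.
The largest n with value ≤ 116359 is 170 (since 115090 ≤ 116359 < 116451), so the first above is n = 171, value 116451.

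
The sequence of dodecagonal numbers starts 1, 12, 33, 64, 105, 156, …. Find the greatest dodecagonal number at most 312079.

311500

Solve n(5n−4) ≤ 312079 for integer n.
n = 250 gives 311500 ≤ 312079, while n = 251 gives 314001 > 312079; so the answer is 311500.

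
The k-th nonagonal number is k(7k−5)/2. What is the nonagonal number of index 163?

The 163rd nonagonal number is n(7n−5)/2 with n = 163.
163·(7·163 − 5)/2 = 163·1136/2 = 163·568 = 92584.

92584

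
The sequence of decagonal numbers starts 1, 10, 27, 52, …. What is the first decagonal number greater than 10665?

Solve n(4n−3) > 10665 for integer n.
The largest n with value ≤ 10665 is 52 (since 10660 ≤ 10665 < 11077), so the first above is n = 53, value 11077.

11077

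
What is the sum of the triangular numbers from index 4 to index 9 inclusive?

155

Σ i(i+1)/2 = (Σi² + Σi) / 2 over i = 4..9.
Σi = 45 − 6 = 39 and Σi² = 285 − 14 = 271.
(1·271 + 1·39) / 2 = 310/2 = 155.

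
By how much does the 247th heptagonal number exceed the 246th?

Consecutive heptagonal numbers differ by 5n − 4: here 5·247 − 4 = 1231.

1231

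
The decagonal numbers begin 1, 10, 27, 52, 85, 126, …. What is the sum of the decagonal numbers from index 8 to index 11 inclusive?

Σ i(4i−3) = 4Σi² − 3Σi over i = 8..11.
Σi = 66 − 28 = 38 and Σi² = 506 − 140 = 366.
4·366 − 3·38 = 1350.

1350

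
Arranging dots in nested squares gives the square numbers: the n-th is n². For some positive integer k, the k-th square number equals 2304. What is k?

We need n² = 2304, so n = √2304 = 48.

48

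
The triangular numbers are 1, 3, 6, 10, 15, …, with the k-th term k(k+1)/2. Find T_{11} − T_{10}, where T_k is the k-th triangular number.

11

Consecutive triangular numbers differ by n: T_{11} − T_{10} = 11.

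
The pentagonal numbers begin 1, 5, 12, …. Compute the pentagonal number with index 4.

4·(3·4 − 1)/2 = 4·11/2 = 22.

22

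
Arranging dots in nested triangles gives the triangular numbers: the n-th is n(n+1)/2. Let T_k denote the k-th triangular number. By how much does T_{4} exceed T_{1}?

4·5/2 = 10 and 1·2/2 = 1.
Difference: 10 − 1 = 9.

9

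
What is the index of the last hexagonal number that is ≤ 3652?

Solve n(2n−1) ≤ 3652 for integer n.
n = 42 gives 3486 ≤ 3652, while n = 43 gives 3655 > 3652; so the answer is index 42.

42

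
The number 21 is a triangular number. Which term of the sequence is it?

6

Set n(n+1)/2 = 21, giving n² + n − 42 = 0.
So n = (-1 + 13) / 2 = 12/2 = 6.
Check: 6·7/2 = 21. ✓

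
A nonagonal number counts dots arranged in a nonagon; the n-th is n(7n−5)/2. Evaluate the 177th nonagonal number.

109209

The 177th nonagonal number is n(7n−5)/2 with n = 177.
177·(7·177 − 5)/2 = 177·1234/2 = 177·617 = 109209.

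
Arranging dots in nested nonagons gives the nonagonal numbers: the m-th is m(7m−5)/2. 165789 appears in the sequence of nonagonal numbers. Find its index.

Set n(7n−5)/2 = 165789, giving 7n² − 5n − 331578 = 0.
The discriminant is 25 + 56·165789 = 9284209, and √9284209 = 3047.
So n = (5 + 3047) / 14 = 3052/14 = 218.

218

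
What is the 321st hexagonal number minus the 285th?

43596

321·(2·321 − 1) = 205761 and 285·(2·285 − 1) = 162165.
Difference: 205761 − 162165 = 43596.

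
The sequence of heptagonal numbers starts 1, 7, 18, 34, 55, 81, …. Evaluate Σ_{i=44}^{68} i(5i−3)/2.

197150

Σ i(5i−3)/2 = (5Σi² − 3Σi) / 2 over i = 44..68.
Σi = 2346 − 946 = 1400 and Σi² = 107134 − 27434 = 79700.
(5·79700 − 3·1400) / 2 = 394300/2 = 197150.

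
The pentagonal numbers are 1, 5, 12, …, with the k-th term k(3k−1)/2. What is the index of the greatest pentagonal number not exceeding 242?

12

Solve n(3n−1)/2 ≤ 242 for integer n.
n = 12 gives 210 ≤ 242, while n = 13 gives 247 > 242; so the answer is index 12.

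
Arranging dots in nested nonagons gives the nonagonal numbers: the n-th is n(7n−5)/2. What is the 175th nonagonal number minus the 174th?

Consecutive nonagonal numbers differ by 7n − 6: here 7·175 − 6 = 1219.

1219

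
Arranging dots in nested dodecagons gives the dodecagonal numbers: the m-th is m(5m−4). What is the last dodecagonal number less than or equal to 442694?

439857

Solve n(5n−4) ≤ 442694 for integer n.
n = 297 gives 439857 ≤ 442694, while n = 298 gives 442828 > 442694; so the answer is 439857.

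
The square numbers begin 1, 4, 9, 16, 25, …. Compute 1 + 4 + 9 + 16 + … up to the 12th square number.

Σ_{i=1}^{12} i² = 12·13·25/6 = 650.

650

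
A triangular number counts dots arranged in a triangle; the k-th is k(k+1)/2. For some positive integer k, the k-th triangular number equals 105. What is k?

14

Set n(n+1)/2 = 105, giving n² + n − 210 = 0.
So n = (-1 + 29) / 2 = 28/2 = 14.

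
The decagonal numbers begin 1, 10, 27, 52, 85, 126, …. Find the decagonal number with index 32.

The 32nd decagonal number is n(4n−3) with n = 32.
32·(4·32 − 3) = 32·125 = 4000.

4000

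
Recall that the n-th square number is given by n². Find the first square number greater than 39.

49

Solve n² > 39 for integer n.
The largest n with value ≤ 39 is 6 (since 36 ≤ 39 < 49), so the first above is n = 7, value 49.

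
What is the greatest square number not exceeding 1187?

1156

Solve n² ≤ 1187 for integer n.
n = 34 gives 1156 ≤ 1187, while n = 35 gives 1225 > 1187; so the answer is 1156.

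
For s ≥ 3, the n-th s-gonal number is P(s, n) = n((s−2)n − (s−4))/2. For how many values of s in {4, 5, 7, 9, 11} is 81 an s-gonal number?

s = 4: P(4, 9) = 81. ✓
s = 5: P(5, 7) = 70 and P(5, 8) = 92; 81 is not s-gonal.
s = 7: P(7, 6) = 81. ✓
s = 9: P(9, 5) = 75 and P(9, 6) = 111; 81 is not s-gonal.
s = 11: P(11, 4) = 58 and P(11, 5) = 95; 81 is not s-gonal.
Hits: s ∈ {4, 7} → 2.

2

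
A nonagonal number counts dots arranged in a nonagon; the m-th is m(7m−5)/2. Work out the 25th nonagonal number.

2125

25·(7·25 − 5)/2 = 25·170/2 = 25·85 = 2125.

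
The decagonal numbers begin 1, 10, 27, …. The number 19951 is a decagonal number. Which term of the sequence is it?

Set n(4n−3) = 19951, giving 4n² − 3n − 19951 = 0.
The discriminant is 9 + 16·19951 = 319225, and √319225 = 565.
So n = (3 + 565) / 8 = 568/8 = 71.

71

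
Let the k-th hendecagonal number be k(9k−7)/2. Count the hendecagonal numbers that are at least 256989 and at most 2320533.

The n-th hendecagonal number is n(9n−7)/2.
Smallest index with value ≥ 256989: n = 240 (giving 258360).
Largest index with value ≤ 2320533: n = 718 (giving 2317345).
Indices 240 through 718: 479 terms.

479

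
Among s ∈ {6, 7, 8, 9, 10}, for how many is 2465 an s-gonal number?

s = 6: P(6, 35) = 2415 and P(6, 36) = 2556; 2465 is not s-gonal.
s = 7: P(7, 31) = 2356 and P(7, 32) = 2512; 2465 is not s-gonal.
s = 8: P(8, 29) = 2465. ✓
s = 9: P(9, 26) = 2301 and P(9, 27) = 2484; 2465 is not s-gonal.
s = 10: P(10, 25) = 2425 and P(10, 26) = 2626; 2465 is not s-gonal.
Hits: s ∈ {8} → 1.

1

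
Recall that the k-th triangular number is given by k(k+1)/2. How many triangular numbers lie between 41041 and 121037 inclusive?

The n-th triangular number is n(n+1)/2.
Smallest index with value ≥ 41041: n = 286 (giving 41041).
Largest index with value ≤ 121037: n = 491 (giving 120786).
Indices 286 through 491: 206 terms.

206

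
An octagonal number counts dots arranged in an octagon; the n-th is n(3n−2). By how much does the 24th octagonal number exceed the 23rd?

Consecutive octagonal numbers differ by 6n − 5: here 6·24 − 5 = 139.

139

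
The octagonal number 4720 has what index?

40

Set n(3n−2) = 4720, giving 3n² − 2n − 4720 = 0.
The discriminant is 4 + 12·4720 = 56644, and √56644 = 238.
So n = (2 + 238) / 6 = 240/6 = 40.
Check: 40·(3·40 − 2) = 4720. ✓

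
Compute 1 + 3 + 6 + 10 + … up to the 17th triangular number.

969

Σ i(i+1)/2 = (Σi² + Σi) / 2 over i = 1..17.
Σi = 153 and Σi² = 1785.
(1·1785 + 1·153) / 2 = 1938/2 = 969.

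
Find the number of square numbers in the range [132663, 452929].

The n-th square number is n².
Smallest index with value ≥ 132663: n = 365 (giving 133225).
Largest index with value ≤ 452929: n = 673 (giving 452929).
Indices 365 through 673: 309 terms.

309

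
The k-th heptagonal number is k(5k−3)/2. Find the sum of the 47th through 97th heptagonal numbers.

683077

Σ i(5i−3)/2 = (5Σi² − 3Σi) / 2 over i = 47..97.
Σi = 4753 − 1081 = 3672 and Σi² = 308945 − 33511 = 275434.
(5·275434 − 3·3672) / 2 = 1366154/2 = 683077.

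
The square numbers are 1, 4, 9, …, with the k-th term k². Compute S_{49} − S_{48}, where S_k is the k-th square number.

97

n² − (n−1)² = 2n − 1, so 49² − 48² = 2·49 − 1 = 97.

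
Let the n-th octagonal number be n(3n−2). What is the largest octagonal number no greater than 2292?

Solve n(3n−2) ≤ 2292 for integer n.
n = 27 gives 2133 ≤ 2292, while n = 28 gives 2296 > 2292; so the answer is 2133.

2133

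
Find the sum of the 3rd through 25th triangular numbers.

Σ i(i+1)/2 = (Σi² + Σi) / 2 over i = 3..25.
Σi = 325 − 3 = 322 and Σi² = 5525 − 5 = 5520.
(1·5520 + 1·322) / 2 = 5842/2 = 2921.

2921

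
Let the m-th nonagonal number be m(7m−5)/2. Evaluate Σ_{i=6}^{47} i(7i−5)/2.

122045

Σ i(7i−5)/2 = (7Σi² − 5Σi) / 2 over i = 6..47.
Σi = 1128 − 15 = 1113 and Σi² = 35720 − 55 = 35665.
(7·35665 − 5·1113) / 2 = 244090/2 = 122045.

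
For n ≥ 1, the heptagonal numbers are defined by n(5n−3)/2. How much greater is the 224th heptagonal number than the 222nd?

2227

224·(5·224 − 3)/2 = 125104 and 222·(5·222 − 3)/2 = 122877.
Difference: 125104 − 122877 = 2227.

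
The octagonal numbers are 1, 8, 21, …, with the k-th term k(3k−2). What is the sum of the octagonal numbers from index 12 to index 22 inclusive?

9493

Σ i(3i−2) = 3Σi² − 2Σi over i = 12..22.
Σi = 253 − 66 = 187 and Σi² = 3795 − 506 = 3289.
3·3289 − 2·187 = 9493.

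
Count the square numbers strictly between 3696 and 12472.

The n-th square number is n².
Smallest index with value > 3696: n = 61 (giving 3721).
Largest index with value < 12472: n = 111 (giving 12321).
Indices 61 through 111: 51 terms.

51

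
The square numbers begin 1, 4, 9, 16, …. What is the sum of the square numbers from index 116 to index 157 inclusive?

788725

Σ_{i=116}^{157} i² = 1302315 − 513590 = 788725.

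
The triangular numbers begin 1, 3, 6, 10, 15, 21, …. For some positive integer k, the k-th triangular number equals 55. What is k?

Set n(n+1)/2 = 55, giving n² + n − 110 = 0.
So n = (-1 + 21) / 2 = 20/2 = 10.

10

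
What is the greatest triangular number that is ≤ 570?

Solve n(n+1)/2 ≤ 570 for integer n.
n = 33 gives 561 ≤ 570, while n = 34 gives 595 > 570; so the answer is 561.

561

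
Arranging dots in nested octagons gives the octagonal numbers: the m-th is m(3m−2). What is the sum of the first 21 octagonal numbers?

Σ i(3i−2) = 3Σi² − 2Σi over i = 1..21.
Σi = 231 and Σi² = 3311.
3·3311 − 2·231 = 9471.

9471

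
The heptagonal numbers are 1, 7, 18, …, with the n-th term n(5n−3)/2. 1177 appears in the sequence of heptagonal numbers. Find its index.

22

Set n(5n−3)/2 = 1177, giving 5n² − 3n − 2354 = 0.
The discriminant is 9 + 40·1177 = 47089, and √47089 = 217.
So n = (3 + 217) / 10 = 220/10 = 22.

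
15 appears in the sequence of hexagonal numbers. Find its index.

Set n(2n−1) = 15, giving 2n² − n − 15 = 0.
The discriminant is 1 + 8·15 = 121, and √121 = 11.
So n = (1 + 11) / 4 = 12/4 = 3.

3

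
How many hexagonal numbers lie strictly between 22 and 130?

5

The n-th hexagonal number is n(2n−1).
Smallest index with value > 22: n = 4 (giving 28).
Largest index with value < 130: n = 8 (giving 120).
Indices 4 through 8: 5 terms.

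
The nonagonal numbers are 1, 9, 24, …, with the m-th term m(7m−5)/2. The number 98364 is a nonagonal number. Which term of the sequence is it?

Set n(7n−5)/2 = 98364, giving 7n² − 5n − 196728 = 0.
The discriminant is 25 + 56·98364 = 5508409, and √5508409 = 2347.
So n = (5 + 2347) / 14 = 2352/14 = 168.
Check: 168·(7·168 − 5)/2 = 98364. ✓

168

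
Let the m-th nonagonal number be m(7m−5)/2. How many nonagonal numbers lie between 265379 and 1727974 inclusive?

428

The n-th nonagonal number is n(7n−5)/2.
Smallest index with value ≥ 265379: n = 276 (giving 265926).
Largest index with value ≤ 1727974: n = 703 (giving 1727974).
Indices 276 through 703: 428 terms.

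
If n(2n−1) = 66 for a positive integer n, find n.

Set n(2n−1) = 66, giving 2n² − n − 66 = 0.
The discriminant is 1 + 8·66 = 529, and √529 = 23.
So n = (1 + 23) / 4 = 24/4 = 6.

6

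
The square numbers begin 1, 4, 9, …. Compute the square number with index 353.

124609

The 353rd square number is n² with n = 353.
353² = 124609.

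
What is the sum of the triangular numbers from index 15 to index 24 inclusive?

2040

Σ i(i+1)/2 = (Σi² + Σi) / 2 over i = 15..24.
Σi = 300 − 105 = 195 and Σi² = 4900 − 1015 = 3885.
(1·3885 + 1·195) / 2 = 4080/2 = 2040.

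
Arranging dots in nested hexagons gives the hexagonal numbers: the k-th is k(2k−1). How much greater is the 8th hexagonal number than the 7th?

Consecutive hexagonal numbers differ by 4n − 3: here 4·8 − 3 = 29.

29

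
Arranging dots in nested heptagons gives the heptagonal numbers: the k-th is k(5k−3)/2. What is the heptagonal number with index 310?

239785

The 310th heptagonal number is n(5n−3)/2 with n = 310.
310·(5·310 − 3)/2 = 310·1547/2 = 239785.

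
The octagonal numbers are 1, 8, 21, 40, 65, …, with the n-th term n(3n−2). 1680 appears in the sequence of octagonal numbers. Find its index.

24

Set n(3n−2) = 1680, giving 3n² − 2n − 1680 = 0.
The discriminant is 4 + 12·1680 = 20164, and √20164 = 142.
So n = (2 + 142) / 6 = 144/6 = 24.
Check: 24·(3·24 − 2) = 1680. ✓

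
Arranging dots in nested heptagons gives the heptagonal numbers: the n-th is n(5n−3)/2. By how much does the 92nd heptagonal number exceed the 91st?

456

Consecutive heptagonal numbers differ by 5n − 4: here 5·92 − 4 = 456.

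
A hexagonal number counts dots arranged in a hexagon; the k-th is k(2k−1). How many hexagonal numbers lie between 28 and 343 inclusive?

The n-th hexagonal number is n(2n−1).
Smallest index with value ≥ 28: n = 4 (giving 28).
Largest index with value ≤ 343: n = 13 (giving 325).
Indices 4 through 13: 10 terms.

10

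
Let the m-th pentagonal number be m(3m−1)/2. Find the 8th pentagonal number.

The 8th pentagonal number is n(3n−1)/2 with n = 8.
8·(3·8 − 1)/2 = 8·23/2 = 92.

92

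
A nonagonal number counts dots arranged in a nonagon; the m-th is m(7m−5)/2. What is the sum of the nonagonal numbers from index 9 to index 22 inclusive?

12026

Σ i(7i−5)/2 = (7Σi² − 5Σi) / 2 over i = 9..22.
Σi = 253 − 36 = 217 and Σi² = 3795 − 204 = 3591.
(7·3591 − 5·217) / 2 = 24052/2 = 12026.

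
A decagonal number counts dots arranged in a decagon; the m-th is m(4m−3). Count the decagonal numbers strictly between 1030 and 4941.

The n-th decagonal number is n(4n−3).
Smallest index with value > 1030: n = 17 (giving 1105).
Largest index with value < 4941: n = 35 (giving 4795).
Indices 17 through 35: 19 terms.

19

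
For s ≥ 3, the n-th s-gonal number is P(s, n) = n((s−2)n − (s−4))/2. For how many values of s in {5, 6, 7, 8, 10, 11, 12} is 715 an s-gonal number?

s = 5: P(5, 22) = 715. ✓
s = 6: P(6, 19) = 703 and P(6, 20) = 780; 715 is not s-gonal.
s = 7: P(7, 17) = 697 and P(7, 18) = 783; 715 is not s-gonal.
s = 8: P(8, 15) = 645 and P(8, 16) = 736; 715 is not s-gonal.
s = 10: P(10, 13) = 637 and P(10, 14) = 742; 715 is not s-gonal.
s = 11: P(11, 13) = 715. ✓
s = 12: P(12, 12) = 672 and P(12, 13) = 793; 715 is not s-gonal.
Hits: s ∈ {5, 11} → 2.

2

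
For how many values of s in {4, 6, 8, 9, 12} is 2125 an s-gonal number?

s = 4: P(4, 46) = 2116 and P(4, 47) = 2209; 2125 is not s-gonal.
s = 6: P(6, 32) = 2016 and P(6, 33) = 2145; 2125 is not s-gonal.
s = 8: P(8, 26) = 1976 and P(8, 27) = 2133; 2125 is not s-gonal.
s = 9: P(9, 25) = 2125. ✓
s = 12: P(12, 21) = 2121 and P(12, 22) = 2332; 2125 is not s-gonal.
Hits: s ∈ {9} → 1.

1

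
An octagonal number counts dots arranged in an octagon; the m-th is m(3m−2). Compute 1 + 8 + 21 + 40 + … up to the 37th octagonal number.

51319

Σ i(3i−2) = 3Σi² − 2Σi over i = 1..37.
Σi = 703 and Σi² = 17575.
3·17575 − 2·703 = 51319.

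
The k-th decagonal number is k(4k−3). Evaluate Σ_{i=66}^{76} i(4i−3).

Σ i(4i−3) = 4Σi² − 3Σi over i = 66..76.
Σi = 2926 − 2145 = 781 and Σi² = 149226 − 93665 = 55561.
4·55561 − 3·781 = 219901.

219901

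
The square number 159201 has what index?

We need n² = 159201, so n = √159201 = 399.

399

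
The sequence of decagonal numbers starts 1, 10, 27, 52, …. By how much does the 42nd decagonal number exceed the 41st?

329

Consecutive decagonal numbers differ by 8n − 7: here 8·42 − 7 = 329.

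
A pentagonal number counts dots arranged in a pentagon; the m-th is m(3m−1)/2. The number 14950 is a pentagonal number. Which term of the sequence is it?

100

Set n(3n−1)/2 = 14950, giving 3n² − n − 29900 = 0.
The discriminant is 1 + 24·14950 = 358801, and √358801 = 599.
So n = (1 + 599) / 6 = 600/6 = 100.
Check: 100·(3·100 − 1)/2 = 14950. ✓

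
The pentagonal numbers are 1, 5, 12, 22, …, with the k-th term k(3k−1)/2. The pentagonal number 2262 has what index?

39

Set n(3n−1)/2 = 2262, giving 3n² − n − 4524 = 0.
The discriminant is 1 + 24·2262 = 54289, and √54289 = 233.
So n = (1 + 233) / 6 = 234/6 = 39.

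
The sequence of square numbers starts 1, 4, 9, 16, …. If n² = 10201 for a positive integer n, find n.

101

We need n² = 10201, so n = √10201 = 101.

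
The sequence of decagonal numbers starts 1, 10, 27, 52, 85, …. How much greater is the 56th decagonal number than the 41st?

56·(4·56 − 3) = 12376 and 41·(4·41 − 3) = 6601.
Difference: 12376 − 6601 = 5775.

5775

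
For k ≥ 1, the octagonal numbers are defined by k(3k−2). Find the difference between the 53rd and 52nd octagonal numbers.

313

Consecutive octagonal numbers differ by 6n − 5: here 6·53 − 5 = 313.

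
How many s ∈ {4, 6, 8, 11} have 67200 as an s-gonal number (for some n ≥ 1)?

1

s = 4: P(4, 259) = 67081 and P(4, 260) = 67600; 67200 is not s-gonal.
s = 6: P(6, 183) = 66795 and P(6, 184) = 67528; 67200 is not s-gonal.
s = 8: P(8, 150) = 67200. ✓
s = 11: P(11, 122) = 66551 and P(11, 123) = 67650; 67200 is not s-gonal.
Hits: s ∈ {8} → 1.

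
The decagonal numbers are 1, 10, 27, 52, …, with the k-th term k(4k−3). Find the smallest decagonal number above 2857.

Solve n(4n−3) > 2857 for integer n.
The largest n with value ≤ 2857 is 27 (since 2835 ≤ 2857 < 3052), so the first above is n = 28, value 3052.

3052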